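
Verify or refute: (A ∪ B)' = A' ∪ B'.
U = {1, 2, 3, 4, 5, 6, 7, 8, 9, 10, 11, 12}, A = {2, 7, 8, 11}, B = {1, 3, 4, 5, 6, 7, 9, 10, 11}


LHS: A ∪ B = {1, 2, 3, 4, 5, 6, 7, 8, 9, 10, 11}
(A ∪ B)' = U \ (A ∪ B) = {12}
A' = {1, 3, 4, 5, 6, 9, 10, 12}, B' = {2, 8, 12}
Claimed RHS: A' ∪ B' = {1, 2, 3, 4, 5, 6, 8, 9, 10, 12}
Identity is INVALID: LHS = {12} but the RHS claimed here equals {1, 2, 3, 4, 5, 6, 8, 9, 10, 12}. The correct form is (A ∪ B)' = A' ∩ B'.

Identity is invalid: (A ∪ B)' = {12} but A' ∪ B' = {1, 2, 3, 4, 5, 6, 8, 9, 10, 12}. The correct De Morgan law is (A ∪ B)' = A' ∩ B'.


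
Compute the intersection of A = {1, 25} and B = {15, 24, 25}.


A ∩ B = elements in both A and B
A = {1, 25}
B = {15, 24, 25}
A ∩ B = {25}

A ∩ B = {25}


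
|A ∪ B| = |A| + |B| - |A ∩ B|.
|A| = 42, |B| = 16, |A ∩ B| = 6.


|A ∪ B| = |A| + |B| - |A ∩ B|
= 42 + 16 - 6
= 52

|A ∪ B| = 52


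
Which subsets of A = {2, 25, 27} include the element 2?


A subset of A contains 2 iff the remaining 2 elements form any subset of A \ {2}.
Count: 2^(n-1) = 2^2 = 4
Subsets containing 2: {2}, {2, 25}, {2, 27}, {2, 25, 27}

Subsets containing 2 (4 total): {2}, {2, 25}, {2, 27}, {2, 25, 27}


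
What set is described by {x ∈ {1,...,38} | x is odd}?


Checking each candidate:
Condition: odd numbers in {1,...,38}
Result = {1, 3, 5, 7, 9, 11, 13, 15, 17, 19, 21, 23, 25, 27, 29, 31, 33, 35, 37}

{1, 3, 5, 7, 9, 11, 13, 15, 17, 19, 21, 23, 25, 27, 29, 31, 33, 35, 37}


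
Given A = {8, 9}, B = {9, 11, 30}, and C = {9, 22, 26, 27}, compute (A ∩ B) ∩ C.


A ∩ B = {9}
(A ∩ B) ∩ C = {9}

A ∩ B ∩ C = {9}


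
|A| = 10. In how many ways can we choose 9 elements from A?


C(n,k) = n! / (k!(n-k)!)
C(10,9) = 10! / (9!1!)
= 10

C(10,9) = 10


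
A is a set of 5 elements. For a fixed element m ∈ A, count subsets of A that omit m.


Subsets of A avoiding m are subsets of A \ {m}, which has 4 elements.
Count = 2^(n-1) = 2^4
= 16

Number of subsets avoiding m = 16


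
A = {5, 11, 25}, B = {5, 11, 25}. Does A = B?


Two sets are equal iff they have exactly the same elements.
A = {5, 11, 25}
B = {5, 11, 25}
Same elements → A = B

Yes, A = B


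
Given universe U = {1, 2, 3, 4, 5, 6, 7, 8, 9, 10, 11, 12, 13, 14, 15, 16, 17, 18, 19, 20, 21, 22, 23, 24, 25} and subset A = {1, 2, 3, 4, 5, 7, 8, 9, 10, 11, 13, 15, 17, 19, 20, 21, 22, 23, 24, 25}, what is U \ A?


Aᶜ = U \ A = elements in U but not in A
U = {1, 2, 3, 4, 5, 6, 7, 8, 9, 10, 11, 12, 13, 14, 15, 16, 17, 18, 19, 20, 21, 22, 23, 24, 25}
A = {1, 2, 3, 4, 5, 7, 8, 9, 10, 11, 13, 15, 17, 19, 20, 21, 22, 23, 24, 25}
Aᶜ = {6, 12, 14, 16, 18}

Aᶜ = {6, 12, 14, 16, 18}


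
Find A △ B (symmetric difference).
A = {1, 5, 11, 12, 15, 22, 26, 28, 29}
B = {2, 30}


A △ B = (A \ B) ∪ (B \ A) = elements in exactly one of A or B
A \ B = {1, 5, 11, 12, 15, 22, 26, 28, 29}
B \ A = {2, 30}
A △ B = {1, 2, 5, 11, 12, 15, 22, 26, 28, 29, 30}

A △ B = {1, 2, 5, 11, 12, 15, 22, 26, 28, 29, 30}


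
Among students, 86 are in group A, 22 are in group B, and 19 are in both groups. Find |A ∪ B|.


|A ∪ B| = |A| + |B| - |A ∩ B|
= 86 + 22 - 19
= 89

|A ∪ B| = 89


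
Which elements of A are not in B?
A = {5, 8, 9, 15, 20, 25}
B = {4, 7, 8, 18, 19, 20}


A \ B = elements in A but not in B
A = {5, 8, 9, 15, 20, 25}
B = {4, 7, 8, 18, 19, 20}
Remove from A any elements in B
A \ B = {5, 9, 15, 25}

A \ B = {5, 9, 15, 25}


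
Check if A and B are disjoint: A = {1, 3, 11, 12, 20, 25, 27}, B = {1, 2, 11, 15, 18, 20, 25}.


Disjoint means A ∩ B = ∅.
A ∩ B = {1, 11, 20, 25}
A ∩ B ≠ ∅, so A and B are NOT disjoint.

No, A and B are not disjoint (A ∩ B = {1, 11, 20, 25})


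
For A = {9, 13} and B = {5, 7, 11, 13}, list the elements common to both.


A ∩ B = elements in both A and B
A = {9, 13}
B = {5, 7, 11, 13}
A ∩ B = {13}

A ∩ B = {13}


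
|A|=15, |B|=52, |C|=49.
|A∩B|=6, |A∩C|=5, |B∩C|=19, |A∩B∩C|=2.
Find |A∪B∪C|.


|A∪B∪C| = |A|+|B|+|C| - |A∩B|-|A∩C|-|B∩C| + |A∩B∩C|
= 15+52+49 - 6-5-19 + 2
= 116 - 30 + 2
= 88

|A ∪ B ∪ C| = 88


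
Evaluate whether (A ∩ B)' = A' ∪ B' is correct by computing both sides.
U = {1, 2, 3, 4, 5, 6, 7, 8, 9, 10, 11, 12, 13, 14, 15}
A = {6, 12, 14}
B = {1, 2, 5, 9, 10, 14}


LHS: A ∩ B = {14}
(A ∩ B)' = U \ (A ∩ B) = {1, 2, 3, 4, 5, 6, 7, 8, 9, 10, 11, 12, 13, 15}
A' = {1, 2, 3, 4, 5, 7, 8, 9, 10, 11, 13, 15}, B' = {3, 4, 6, 7, 8, 11, 12, 13, 15}
Claimed RHS: A' ∪ B' = {1, 2, 3, 4, 5, 6, 7, 8, 9, 10, 11, 12, 13, 15}
Identity is VALID: LHS = RHS = {1, 2, 3, 4, 5, 6, 7, 8, 9, 10, 11, 12, 13, 15} ✓

Identity is valid. (A ∩ B)' = A' ∪ B' = {1, 2, 3, 4, 5, 6, 7, 8, 9, 10, 11, 12, 13, 15}


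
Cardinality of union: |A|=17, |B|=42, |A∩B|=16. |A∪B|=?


|A ∪ B| = |A| + |B| - |A ∩ B|
= 17 + 42 - 16
= 43

|A ∪ B| = 43


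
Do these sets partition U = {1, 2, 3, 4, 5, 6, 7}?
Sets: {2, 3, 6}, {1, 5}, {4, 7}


A partition requires: (1) non-empty parts, (2) pairwise disjoint, (3) union = U
Parts: {2, 3, 6}, {1, 5}, {4, 7}
Union of parts: {1, 2, 3, 4, 5, 6, 7}
U = {1, 2, 3, 4, 5, 6, 7}
All non-empty? True
Pairwise disjoint? True
Covers U? True

Yes, valid partition


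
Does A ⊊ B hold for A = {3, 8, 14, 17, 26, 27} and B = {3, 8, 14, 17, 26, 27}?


A ⊂ B requires: A ⊆ B AND A ≠ B.
A ⊆ B? Yes
A = B? Yes
A = B, so A is not a PROPER subset.

No, A is not a proper subset of B


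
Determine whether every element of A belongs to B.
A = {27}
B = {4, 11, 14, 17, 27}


A ⊆ B means every element of A is in B.
All elements of A are in B.
So A ⊆ B.

Yes, A ⊆ B


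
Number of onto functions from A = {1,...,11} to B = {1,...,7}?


n = |A| = 11, k = |B| = 7. Surjections via inclusion-exclusion:
S(n,k) = Σ(-1)^i × C(k,i) × (k-i)^n, i=0 to k
i=0: (-1)^0×C(7,0)×7^11 = 1977326743
i=1: (-1)^1×C(7,1)×6^11 = -2539579392
i=2: (-1)^2×C(7,2)×5^11 = 1025390625
i=3: (-1)^3×C(7,3)×4^11 = -146800640
i=4: (-1)^4×C(7,4)×3^11 = 6200145
i=5: (-1)^5×C(7,5)×2^11 = -43008
i=6: (-1)^6×C(7,6)×1^11 = 7
i=7: (-1)^7×C(7,7)×0^11 = 0
Total = 322494480

Number of surjections = 322494480


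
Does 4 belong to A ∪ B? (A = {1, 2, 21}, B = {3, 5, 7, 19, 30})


A = {1, 2, 21}, B = {3, 5, 7, 19, 30}
A ∪ B = all elements in A or B
A ∪ B = {1, 2, 3, 5, 7, 19, 21, 30}
Checking if 4 ∈ A ∪ B
4 is not in A ∪ B → False

4 ∉ A ∪ B


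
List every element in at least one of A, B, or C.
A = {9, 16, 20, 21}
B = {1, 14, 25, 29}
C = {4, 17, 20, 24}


A ∪ B = {1, 9, 14, 16, 20, 21, 25, 29}
(A ∪ B) ∪ C = {1, 4, 9, 14, 16, 17, 20, 21, 24, 25, 29}

A ∪ B ∪ C = {1, 4, 9, 14, 16, 17, 20, 21, 24, 25, 29}


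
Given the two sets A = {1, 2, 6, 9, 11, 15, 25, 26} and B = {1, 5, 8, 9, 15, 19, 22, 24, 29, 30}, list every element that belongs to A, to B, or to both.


A ∪ B = all elements in A or B (or both)
A = {1, 2, 6, 9, 11, 15, 25, 26}
B = {1, 5, 8, 9, 15, 19, 22, 24, 29, 30}
A ∪ B = {1, 2, 5, 6, 8, 9, 11, 15, 19, 22, 24, 25, 26, 29, 30}

A ∪ B = {1, 2, 5, 6, 8, 9, 11, 15, 19, 22, 24, 25, 26, 29, 30}


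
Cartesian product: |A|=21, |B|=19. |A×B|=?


|A × B| = |A| × |B|
= 21 × 19
= 399

|A × B| = 399


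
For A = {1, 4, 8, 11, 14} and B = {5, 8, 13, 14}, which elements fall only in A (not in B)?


A = {1, 4, 8, 11, 14}
B = {5, 8, 13, 14}
Region: only in A (not in B)
Elements: {1, 4, 11}

Elements only in A (not in B): {1, 4, 11}


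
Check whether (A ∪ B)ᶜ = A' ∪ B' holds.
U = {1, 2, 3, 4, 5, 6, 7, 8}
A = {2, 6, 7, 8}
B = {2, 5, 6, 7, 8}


LHS: A ∪ B = {2, 5, 6, 7, 8}
(A ∪ B)' = U \ (A ∪ B) = {1, 3, 4}
A' = {1, 3, 4, 5}, B' = {1, 3, 4}
Claimed RHS: A' ∪ B' = {1, 3, 4, 5}
Identity is INVALID: LHS = {1, 3, 4} but the RHS claimed here equals {1, 3, 4, 5}. The correct form is (A ∪ B)' = A' ∩ B'.

Identity is invalid: (A ∪ B)' = {1, 3, 4} but A' ∪ B' = {1, 3, 4, 5}. The correct De Morgan law is (A ∪ B)' = A' ∩ B'.


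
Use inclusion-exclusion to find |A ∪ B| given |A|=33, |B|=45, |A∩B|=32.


|A ∪ B| = |A| + |B| - |A ∩ B|
= 33 + 45 - 32
= 46

|A ∪ B| = 46


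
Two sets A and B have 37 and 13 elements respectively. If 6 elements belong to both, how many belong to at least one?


|A ∪ B| = |A| + |B| - |A ∩ B|
= 37 + 13 - 6
= 44

|A ∪ B| = 44


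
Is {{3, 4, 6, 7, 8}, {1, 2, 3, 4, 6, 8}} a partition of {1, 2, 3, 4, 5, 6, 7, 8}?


A partition requires: (1) non-empty parts, (2) pairwise disjoint, (3) union = U
Parts: {3, 4, 6, 7, 8}, {1, 2, 3, 4, 6, 8}
Union of parts: {1, 2, 3, 4, 6, 7, 8}
U = {1, 2, 3, 4, 5, 6, 7, 8}
All non-empty? True
Pairwise disjoint? False
Covers U? False

No, not a valid partition


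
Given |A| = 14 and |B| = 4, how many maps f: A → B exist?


Each of |A| = 14 inputs maps to any of |B| = 4 outputs.
# functions = |B|^|A| = 4^14
= 268435456

Number of functions = 268435456


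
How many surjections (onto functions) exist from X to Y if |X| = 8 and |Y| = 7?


n = |X| = 8, k = |Y| = 7. Surjections via inclusion-exclusion:
S(n,k) = Σ(-1)^i × C(k,i) × (k-i)^n, i=0 to k
i=0: (-1)^0×C(7,0)×7^8 = 5764801
i=1: (-1)^1×C(7,1)×6^8 = -11757312
i=2: (-1)^2×C(7,2)×5^8 = 8203125
i=3: (-1)^3×C(7,3)×4^8 = -2293760
i=4: (-1)^4×C(7,4)×3^8 = 229635
i=5: (-1)^5×C(7,5)×2^8 = -5376
i=6: (-1)^6×C(7,6)×1^8 = 7
i=7: (-1)^7×C(7,7)×0^8 = 0
Total = 141120

Number of surjections = 141120


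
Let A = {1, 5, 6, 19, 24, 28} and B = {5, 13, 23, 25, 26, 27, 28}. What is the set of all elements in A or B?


A ∪ B = all elements in A or B (or both)
A = {1, 5, 6, 19, 24, 28}
B = {5, 13, 23, 25, 26, 27, 28}
A ∪ B = {1, 5, 6, 13, 19, 23, 24, 25, 26, 27, 28}

A ∪ B = {1, 5, 6, 13, 19, 23, 24, 25, 26, 27, 28}


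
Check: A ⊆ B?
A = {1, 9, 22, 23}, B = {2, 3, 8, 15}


A ⊆ B means every element of A is in B.
Elements in A not in B: {1, 9, 22, 23}
So A ⊄ B.

No, A ⊄ B


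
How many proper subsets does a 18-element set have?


Total subsets = 2^n = 2^18 = 262144
Proper subsets exclude the set itself: 2^n - 1
= 262144 - 1
= 262143

Number of proper subsets = 262143


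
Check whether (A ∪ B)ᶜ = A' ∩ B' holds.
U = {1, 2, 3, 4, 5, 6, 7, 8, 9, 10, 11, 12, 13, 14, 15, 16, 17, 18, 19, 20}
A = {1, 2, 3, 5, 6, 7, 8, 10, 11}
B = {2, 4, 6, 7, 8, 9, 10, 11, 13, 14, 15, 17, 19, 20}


LHS: A ∪ B = {1, 2, 3, 4, 5, 6, 7, 8, 9, 10, 11, 13, 14, 15, 17, 19, 20}
(A ∪ B)' = U \ (A ∪ B) = {12, 16, 18}
A' = {4, 9, 12, 13, 14, 15, 16, 17, 18, 19, 20}, B' = {1, 3, 5, 12, 16, 18}
Claimed RHS: A' ∩ B' = {12, 16, 18}
Identity is VALID: LHS = RHS = {12, 16, 18} ✓

Identity is valid. (A ∪ B)' = A' ∩ B' = {12, 16, 18}


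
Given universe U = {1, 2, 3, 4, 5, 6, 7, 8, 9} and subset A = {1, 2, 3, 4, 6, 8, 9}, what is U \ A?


Aᶜ = U \ A = elements in U but not in A
U = {1, 2, 3, 4, 5, 6, 7, 8, 9}
A = {1, 2, 3, 4, 6, 8, 9}
Aᶜ = {5, 7}

Aᶜ = {5, 7}


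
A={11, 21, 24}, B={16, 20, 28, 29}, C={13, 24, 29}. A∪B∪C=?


A ∪ B = {11, 16, 20, 21, 24, 28, 29}
(A ∪ B) ∪ C = {11, 13, 16, 20, 21, 24, 28, 29}

A ∪ B ∪ C = {11, 13, 16, 20, 21, 24, 28, 29}


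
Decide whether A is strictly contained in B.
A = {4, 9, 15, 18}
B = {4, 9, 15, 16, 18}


A ⊂ B requires: A ⊆ B AND A ≠ B.
A ⊆ B? Yes
A = B? No
A ⊂ B: Yes (A is a proper subset of B)

Yes, A ⊂ B


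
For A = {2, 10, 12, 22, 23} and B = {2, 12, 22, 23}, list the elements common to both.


A ∩ B = elements in both A and B
A = {2, 10, 12, 22, 23}
B = {2, 12, 22, 23}
A ∩ B = {2, 12, 22, 23}

A ∩ B = {2, 12, 22, 23}


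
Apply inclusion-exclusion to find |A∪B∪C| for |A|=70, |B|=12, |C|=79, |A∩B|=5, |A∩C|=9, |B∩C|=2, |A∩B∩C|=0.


|A∪B∪C| = |A|+|B|+|C| - |A∩B|-|A∩C|-|B∩C| + |A∩B∩C|
= 70+12+79 - 5-9-2 + 0
= 161 - 16 + 0
= 145

|A ∪ B ∪ C| = 145


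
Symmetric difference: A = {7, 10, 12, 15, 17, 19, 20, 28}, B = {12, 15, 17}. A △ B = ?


A △ B = (A \ B) ∪ (B \ A) = elements in exactly one of A or B
A \ B = {7, 10, 19, 20, 28}
B \ A = ∅
A △ B = {7, 10, 19, 20, 28}

A △ B = {7, 10, 19, 20, 28}


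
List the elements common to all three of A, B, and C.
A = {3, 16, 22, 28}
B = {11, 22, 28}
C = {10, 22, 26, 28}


A ∩ B = {22, 28}
(A ∩ B) ∩ C = {22, 28}

A ∩ B ∩ C = {22, 28}


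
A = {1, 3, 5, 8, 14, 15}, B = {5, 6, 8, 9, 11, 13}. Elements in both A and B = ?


A = {1, 3, 5, 8, 14, 15}
B = {5, 6, 8, 9, 11, 13}
Region: in both A and B
Elements: {5, 8}

Elements in both A and B: {5, 8}


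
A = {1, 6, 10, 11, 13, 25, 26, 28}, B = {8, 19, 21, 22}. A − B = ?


A \ B = elements in A but not in B
A = {1, 6, 10, 11, 13, 25, 26, 28}
B = {8, 19, 21, 22}
Remove from A any elements in B
A \ B = {1, 6, 10, 11, 13, 25, 26, 28}

A \ B = {1, 6, 10, 11, 13, 25, 26, 28}


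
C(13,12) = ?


C(n,k) = n! / (k!(n-k)!)
C(13,12) = 13! / (12!1!)
= 13

C(13,12) = 13


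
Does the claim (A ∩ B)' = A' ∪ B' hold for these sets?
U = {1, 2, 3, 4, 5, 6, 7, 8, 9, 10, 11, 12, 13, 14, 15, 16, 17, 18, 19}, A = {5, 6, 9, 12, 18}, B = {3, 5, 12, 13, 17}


LHS: A ∩ B = {5, 12}
(A ∩ B)' = U \ (A ∩ B) = {1, 2, 3, 4, 6, 7, 8, 9, 10, 11, 13, 14, 15, 16, 17, 18, 19}
A' = {1, 2, 3, 4, 7, 8, 10, 11, 13, 14, 15, 16, 17, 19}, B' = {1, 2, 4, 6, 7, 8, 9, 10, 11, 14, 15, 16, 18, 19}
Claimed RHS: A' ∪ B' = {1, 2, 3, 4, 6, 7, 8, 9, 10, 11, 13, 14, 15, 16, 17, 18, 19}
Identity is VALID: LHS = RHS = {1, 2, 3, 4, 6, 7, 8, 9, 10, 11, 13, 14, 15, 16, 17, 18, 19} ✓

Identity is valid. (A ∩ B)' = A' ∪ B' = {1, 2, 3, 4, 6, 7, 8, 9, 10, 11, 13, 14, 15, 16, 17, 18, 19}


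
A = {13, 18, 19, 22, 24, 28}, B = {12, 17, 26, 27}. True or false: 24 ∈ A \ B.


A = {13, 18, 19, 22, 24, 28}, B = {12, 17, 26, 27}
A \ B = elements in A but not in B
A \ B = {13, 18, 19, 22, 24, 28}
Checking if 24 ∈ A \ B
24 is in A \ B → True

24 ∈ A \ B


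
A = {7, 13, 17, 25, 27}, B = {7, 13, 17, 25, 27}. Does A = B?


Two sets are equal iff they have exactly the same elements.
A = {7, 13, 17, 25, 27}
B = {7, 13, 17, 25, 27}
Same elements → A = B

Yes, A = B


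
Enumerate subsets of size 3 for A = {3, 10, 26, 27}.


|A| = 4, so A has C(4,3) = 4 subsets of size 3.
Enumerate by choosing 3 elements from A at a time:
{3, 10, 26}, {3, 10, 27}, {3, 26, 27}, {10, 26, 27}

3-element subsets (4 total): {3, 10, 26}, {3, 10, 27}, {3, 26, 27}, {10, 26, 27}


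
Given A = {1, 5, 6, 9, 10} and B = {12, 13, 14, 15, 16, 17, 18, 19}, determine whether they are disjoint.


Disjoint means A ∩ B = ∅.
A ∩ B = ∅
A ∩ B = ∅, so A and B are disjoint.

Yes, A and B are disjoint


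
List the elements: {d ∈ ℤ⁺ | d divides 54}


Checking each candidate:
Condition: positive divisors of 54
Result = {1, 2, 3, 6, 9, 18, 27, 54}

{1, 2, 3, 6, 9, 18, 27, 54}


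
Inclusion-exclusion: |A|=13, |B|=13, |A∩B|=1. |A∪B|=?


|A ∪ B| = |A| + |B| - |A ∩ B|
= 13 + 13 - 1
= 25

|A ∪ B| = 25


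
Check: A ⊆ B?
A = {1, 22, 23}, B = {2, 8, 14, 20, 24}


A ⊆ B means every element of A is in B.
Elements in A not in B: {1, 22, 23}
So A ⊄ B.

No, A ⊄ B


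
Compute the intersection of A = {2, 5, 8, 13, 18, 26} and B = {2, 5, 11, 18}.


A ∩ B = elements in both A and B
A = {2, 5, 8, 13, 18, 26}
B = {2, 5, 11, 18}
A ∩ B = {2, 5, 18}

A ∩ B = {2, 5, 18}


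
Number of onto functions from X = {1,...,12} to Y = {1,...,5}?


n = |X| = 12, k = |Y| = 5. Surjections via inclusion-exclusion:
S(n,k) = Σ(-1)^i × C(k,i) × (k-i)^n, i=0 to k
i=0: (-1)^0×C(5,0)×5^12 = 244140625
i=1: (-1)^1×C(5,1)×4^12 = -83886080
i=2: (-1)^2×C(5,2)×3^12 = 5314410
i=3: (-1)^3×C(5,3)×2^12 = -40960
i=4: (-1)^4×C(5,4)×1^12 = 5
i=5: (-1)^5×C(5,5)×0^12 = 0
Total = 165528000

Number of surjections = 165528000


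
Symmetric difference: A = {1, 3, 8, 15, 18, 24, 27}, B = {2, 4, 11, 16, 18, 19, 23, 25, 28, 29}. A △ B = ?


A △ B = (A \ B) ∪ (B \ A) = elements in exactly one of A or B
A \ B = {1, 3, 8, 15, 24, 27}
B \ A = {2, 4, 11, 16, 19, 23, 25, 28, 29}
A △ B = {1, 2, 3, 4, 8, 11, 15, 16, 19, 23, 24, 25, 27, 28, 29}

A △ B = {1, 2, 3, 4, 8, 11, 15, 16, 19, 23, 24, 25, 27, 28, 29}


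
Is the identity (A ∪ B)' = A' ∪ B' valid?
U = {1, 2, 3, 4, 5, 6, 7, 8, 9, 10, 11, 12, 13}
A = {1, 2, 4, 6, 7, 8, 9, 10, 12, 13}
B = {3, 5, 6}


LHS: A ∪ B = {1, 2, 3, 4, 5, 6, 7, 8, 9, 10, 12, 13}
(A ∪ B)' = U \ (A ∪ B) = {11}
A' = {3, 5, 11}, B' = {1, 2, 4, 7, 8, 9, 10, 11, 12, 13}
Claimed RHS: A' ∪ B' = {1, 2, 3, 4, 5, 7, 8, 9, 10, 11, 12, 13}
Identity is INVALID: LHS = {11} but the RHS claimed here equals {1, 2, 3, 4, 5, 7, 8, 9, 10, 11, 12, 13}. The correct form is (A ∪ B)' = A' ∩ B'.

Identity is invalid: (A ∪ B)' = {11} but A' ∪ B' = {1, 2, 3, 4, 5, 7, 8, 9, 10, 11, 12, 13}. The correct De Morgan law is (A ∪ B)' = A' ∩ B'.


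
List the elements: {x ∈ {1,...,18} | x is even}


Checking each candidate:
Condition: even numbers in {1,...,18}
Result = {2, 4, 6, 8, 10, 12, 14, 16, 18}

{2, 4, 6, 8, 10, 12, 14, 16, 18}


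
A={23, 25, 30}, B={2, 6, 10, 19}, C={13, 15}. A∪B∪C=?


A ∪ B = {2, 6, 10, 19, 23, 25, 30}
(A ∪ B) ∪ C = {2, 6, 10, 13, 15, 19, 23, 25, 30}

A ∪ B ∪ C = {2, 6, 10, 13, 15, 19, 23, 25, 30}


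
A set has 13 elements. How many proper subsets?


Total subsets = 2^n = 2^13 = 8192
Proper subsets exclude the set itself: 2^n - 1
= 8192 - 1
= 8191

Number of proper subsets = 8191


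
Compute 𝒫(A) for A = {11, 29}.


|A| = 2, so |P(A)| = 2^2 = 4
Enumerate subsets by cardinality (0 to 2):
∅, {11}, {29}, {11, 29}

P(A) has 4 subsets: ∅, {11}, {29}, {11, 29}


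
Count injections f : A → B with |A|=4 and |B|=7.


An injection sends each of |A| = 4 inputs to a distinct output in B.
# injections = |B|·(|B|-1)·…·(|B|-|A|+1) = 7! / (7 - 4)!
= 7 × 6 × 5 × 4
= 840

Number of injections = 840


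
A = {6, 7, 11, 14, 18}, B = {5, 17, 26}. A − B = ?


A \ B = elements in A but not in B
A = {6, 7, 11, 14, 18}
B = {5, 17, 26}
Remove from A any elements in B
A \ B = {6, 7, 11, 14, 18}

A \ B = {6, 7, 11, 14, 18}


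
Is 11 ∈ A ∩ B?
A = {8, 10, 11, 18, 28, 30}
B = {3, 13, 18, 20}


A = {8, 10, 11, 18, 28, 30}, B = {3, 13, 18, 20}
A ∩ B = elements in both A and B
A ∩ B = {18}
Checking if 11 ∈ A ∩ B
11 is not in A ∩ B → False

11 ∉ A ∩ B


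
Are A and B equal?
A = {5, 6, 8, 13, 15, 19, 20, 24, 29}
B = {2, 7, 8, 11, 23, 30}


Two sets are equal iff they have exactly the same elements.
A = {5, 6, 8, 13, 15, 19, 20, 24, 29}
B = {2, 7, 8, 11, 23, 30}
Differences: {2, 5, 6, 7, 11, 13, 15, 19, 20, 23, 24, 29, 30}
A ≠ B

No, A ≠ B


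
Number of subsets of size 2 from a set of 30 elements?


C(n,k) = n! / (k!(n-k)!)
C(30,2) = 30! / (2!28!)
= 435

C(30,2) = 435


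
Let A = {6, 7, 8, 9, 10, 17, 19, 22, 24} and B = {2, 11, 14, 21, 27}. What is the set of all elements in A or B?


A ∪ B = all elements in A or B (or both)
A = {6, 7, 8, 9, 10, 17, 19, 22, 24}
B = {2, 11, 14, 21, 27}
A ∪ B = {2, 6, 7, 8, 9, 10, 11, 14, 17, 19, 21, 22, 24, 27}

A ∪ B = {2, 6, 7, 8, 9, 10, 11, 14, 17, 19, 21, 22, 24, 27}


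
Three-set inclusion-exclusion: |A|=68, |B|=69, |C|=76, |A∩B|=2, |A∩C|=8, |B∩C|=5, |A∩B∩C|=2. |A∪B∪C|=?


|A∪B∪C| = |A|+|B|+|C| - |A∩B|-|A∩C|-|B∩C| + |A∩B∩C|
= 68+69+76 - 2-8-5 + 2
= 213 - 15 + 2
= 200

|A ∪ B ∪ C| = 200


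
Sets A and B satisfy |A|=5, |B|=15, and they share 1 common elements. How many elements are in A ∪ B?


|A ∪ B| = |A| + |B| - |A ∩ B|
= 5 + 15 - 1
= 19

|A ∪ B| = 19


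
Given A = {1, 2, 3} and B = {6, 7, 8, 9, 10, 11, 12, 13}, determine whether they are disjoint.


Disjoint means A ∩ B = ∅.
A ∩ B = ∅
A ∩ B = ∅, so A and B are disjoint.

Yes, A and B are disjoint


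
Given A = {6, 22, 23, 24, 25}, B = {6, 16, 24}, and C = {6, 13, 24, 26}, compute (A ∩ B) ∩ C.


A ∩ B = {6, 24}
(A ∩ B) ∩ C = {6, 24}

A ∩ B ∩ C = {6, 24}


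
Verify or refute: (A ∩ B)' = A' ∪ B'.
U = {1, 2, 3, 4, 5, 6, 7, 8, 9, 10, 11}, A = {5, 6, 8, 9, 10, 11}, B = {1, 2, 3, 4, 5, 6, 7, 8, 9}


LHS: A ∩ B = {5, 6, 8, 9}
(A ∩ B)' = U \ (A ∩ B) = {1, 2, 3, 4, 7, 10, 11}
A' = {1, 2, 3, 4, 7}, B' = {10, 11}
Claimed RHS: A' ∪ B' = {1, 2, 3, 4, 7, 10, 11}
Identity is VALID: LHS = RHS = {1, 2, 3, 4, 7, 10, 11} ✓

Identity is valid. (A ∩ B)' = A' ∪ B' = {1, 2, 3, 4, 7, 10, 11}


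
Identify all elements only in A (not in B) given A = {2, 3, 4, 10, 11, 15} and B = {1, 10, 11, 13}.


A = {2, 3, 4, 10, 11, 15}
B = {1, 10, 11, 13}
Region: only in A (not in B)
Elements: {2, 3, 4, 15}

Elements only in A (not in B): {2, 3, 4, 15}


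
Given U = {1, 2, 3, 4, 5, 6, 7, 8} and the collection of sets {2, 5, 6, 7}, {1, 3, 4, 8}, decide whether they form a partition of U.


A partition requires: (1) non-empty parts, (2) pairwise disjoint, (3) union = U
Parts: {2, 5, 6, 7}, {1, 3, 4, 8}
Union of parts: {1, 2, 3, 4, 5, 6, 7, 8}
U = {1, 2, 3, 4, 5, 6, 7, 8}
All non-empty? True
Pairwise disjoint? True
Covers U? True

Yes, valid partition


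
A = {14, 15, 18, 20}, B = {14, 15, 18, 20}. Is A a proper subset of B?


A ⊂ B requires: A ⊆ B AND A ≠ B.
A ⊆ B? Yes
A = B? Yes
A = B, so A is not a PROPER subset.

No, A is not a proper subset of B


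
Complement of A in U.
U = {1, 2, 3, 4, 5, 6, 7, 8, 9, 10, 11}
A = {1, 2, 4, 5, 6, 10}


Aᶜ = U \ A = elements in U but not in A
U = {1, 2, 3, 4, 5, 6, 7, 8, 9, 10, 11}
A = {1, 2, 4, 5, 6, 10}
Aᶜ = {3, 7, 8, 9, 11}

Aᶜ = {3, 7, 8, 9, 11}


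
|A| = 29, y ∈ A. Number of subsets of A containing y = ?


Subsets of A containing y correspond to subsets of A \ {y}, which has 28 elements.
Count = 2^(n-1) = 2^28
= 268435456

Number of subsets containing y = 268435456


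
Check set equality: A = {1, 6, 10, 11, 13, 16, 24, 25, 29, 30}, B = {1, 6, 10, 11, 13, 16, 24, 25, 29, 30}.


Two sets are equal iff they have exactly the same elements.
A = {1, 6, 10, 11, 13, 16, 24, 25, 29, 30}
B = {1, 6, 10, 11, 13, 16, 24, 25, 29, 30}
Same elements → A = B

Yes, A = B


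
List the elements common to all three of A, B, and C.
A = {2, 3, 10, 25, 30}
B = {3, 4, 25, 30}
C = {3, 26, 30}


A ∩ B = {3, 25, 30}
(A ∩ B) ∩ C = {3, 30}

A ∩ B ∩ C = {3, 30}


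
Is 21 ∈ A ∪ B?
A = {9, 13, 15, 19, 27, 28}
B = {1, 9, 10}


A = {9, 13, 15, 19, 27, 28}, B = {1, 9, 10}
A ∪ B = all elements in A or B
A ∪ B = {1, 9, 10, 13, 15, 19, 27, 28}
Checking if 21 ∈ A ∪ B
21 is not in A ∪ B → False

21 ∉ A ∪ B


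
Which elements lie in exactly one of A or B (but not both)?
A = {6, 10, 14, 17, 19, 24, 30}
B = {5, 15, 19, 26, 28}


A △ B = (A \ B) ∪ (B \ A) = elements in exactly one of A or B
A \ B = {6, 10, 14, 17, 24, 30}
B \ A = {5, 15, 26, 28}
A △ B = {5, 6, 10, 14, 15, 17, 24, 26, 28, 30}

A △ B = {5, 6, 10, 14, 15, 17, 24, 26, 28, 30}


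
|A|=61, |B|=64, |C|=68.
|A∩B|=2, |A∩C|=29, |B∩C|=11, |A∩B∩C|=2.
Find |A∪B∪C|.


|A∪B∪C| = |A|+|B|+|C| - |A∩B|-|A∩C|-|B∩C| + |A∩B∩C|
= 61+64+68 - 2-29-11 + 2
= 193 - 42 + 2
= 153

|A ∪ B ∪ C| = 153


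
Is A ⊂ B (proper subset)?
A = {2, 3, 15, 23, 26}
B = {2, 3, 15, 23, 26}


A ⊂ B requires: A ⊆ B AND A ≠ B.
A ⊆ B? Yes
A = B? Yes
A = B, so A is not a PROPER subset.

No, A is not a proper subset of B


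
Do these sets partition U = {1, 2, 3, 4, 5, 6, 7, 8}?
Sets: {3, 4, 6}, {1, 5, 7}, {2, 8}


A partition requires: (1) non-empty parts, (2) pairwise disjoint, (3) union = U
Parts: {3, 4, 6}, {1, 5, 7}, {2, 8}
Union of parts: {1, 2, 3, 4, 5, 6, 7, 8}
U = {1, 2, 3, 4, 5, 6, 7, 8}
All non-empty? True
Pairwise disjoint? True
Covers U? True

Yes, valid partition


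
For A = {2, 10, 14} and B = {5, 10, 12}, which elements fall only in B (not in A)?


A = {2, 10, 14}
B = {5, 10, 12}
Region: only in B (not in A)
Elements: {5, 12}

Elements only in B (not in A): {5, 12}


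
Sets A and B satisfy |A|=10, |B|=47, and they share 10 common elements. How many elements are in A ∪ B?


|A ∪ B| = |A| + |B| - |A ∩ B|
= 10 + 47 - 10
= 47

|A ∪ B| = 47


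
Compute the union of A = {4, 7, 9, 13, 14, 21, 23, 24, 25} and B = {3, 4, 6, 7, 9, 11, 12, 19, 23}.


A ∪ B = all elements in A or B (or both)
A = {4, 7, 9, 13, 14, 21, 23, 24, 25}
B = {3, 4, 6, 7, 9, 11, 12, 19, 23}
A ∪ B = {3, 4, 6, 7, 9, 11, 12, 13, 14, 19, 21, 23, 24, 25}

A ∪ B = {3, 4, 6, 7, 9, 11, 12, 13, 14, 19, 21, 23, 24, 25}


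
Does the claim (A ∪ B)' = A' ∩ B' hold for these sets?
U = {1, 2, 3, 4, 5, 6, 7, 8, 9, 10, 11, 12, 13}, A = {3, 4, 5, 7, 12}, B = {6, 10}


LHS: A ∪ B = {3, 4, 5, 6, 7, 10, 12}
(A ∪ B)' = U \ (A ∪ B) = {1, 2, 8, 9, 11, 13}
A' = {1, 2, 6, 8, 9, 10, 11, 13}, B' = {1, 2, 3, 4, 5, 7, 8, 9, 11, 12, 13}
Claimed RHS: A' ∩ B' = {1, 2, 8, 9, 11, 13}
Identity is VALID: LHS = RHS = {1, 2, 8, 9, 11, 13} ✓

Identity is valid. (A ∪ B)' = A' ∩ B' = {1, 2, 8, 9, 11, 13}


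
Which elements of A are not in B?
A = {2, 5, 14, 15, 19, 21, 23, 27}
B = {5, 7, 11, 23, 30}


A \ B = elements in A but not in B
A = {2, 5, 14, 15, 19, 21, 23, 27}
B = {5, 7, 11, 23, 30}
Remove from A any elements in B
A \ B = {2, 14, 15, 19, 21, 27}

A \ B = {2, 14, 15, 19, 21, 27}


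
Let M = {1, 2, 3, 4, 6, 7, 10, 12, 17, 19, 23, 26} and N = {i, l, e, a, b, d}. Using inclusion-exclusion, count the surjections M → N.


n = |M| = 12, k = |N| = 6. Surjections via inclusion-exclusion:
S(n,k) = Σ(-1)^i × C(k,i) × (k-i)^n, i=0 to k
i=0: (-1)^0×C(6,0)×6^12 = 2176782336
i=1: (-1)^1×C(6,1)×5^12 = -1464843750
i=2: (-1)^2×C(6,2)×4^12 = 251658240
i=3: (-1)^3×C(6,3)×3^12 = -10628820
i=4: (-1)^4×C(6,4)×2^12 = 61440
i=5: (-1)^5×C(6,5)×1^12 = -6
i=6: (-1)^6×C(6,6)×0^12 = 0
Total = 953029440

Number of surjections = 953029440


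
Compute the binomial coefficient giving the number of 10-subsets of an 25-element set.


C(n,k) = n! / (k!(n-k)!)
C(25,10) = 25! / (10!15!)
= 3268760

C(25,10) = 3268760


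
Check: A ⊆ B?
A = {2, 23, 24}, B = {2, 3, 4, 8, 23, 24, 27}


A ⊆ B means every element of A is in B.
All elements of A are in B.
So A ⊆ B.

Yes, A ⊆ B


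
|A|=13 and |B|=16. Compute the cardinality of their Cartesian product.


|A × B| = |A| × |B|
= 13 × 16
= 208

|A × B| = 208


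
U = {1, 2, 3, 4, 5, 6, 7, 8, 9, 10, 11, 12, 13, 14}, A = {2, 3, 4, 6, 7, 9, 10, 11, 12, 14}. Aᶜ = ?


Aᶜ = U \ A = elements in U but not in A
U = {1, 2, 3, 4, 5, 6, 7, 8, 9, 10, 11, 12, 13, 14}
A = {2, 3, 4, 6, 7, 9, 10, 11, 12, 14}
Aᶜ = {1, 5, 8, 13}

Aᶜ = {1, 5, 8, 13}


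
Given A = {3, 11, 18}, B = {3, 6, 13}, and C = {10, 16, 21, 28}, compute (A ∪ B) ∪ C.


A ∪ B = {3, 6, 11, 13, 18}
(A ∪ B) ∪ C = {3, 6, 10, 11, 13, 16, 18, 21, 28}

A ∪ B ∪ C = {3, 6, 10, 11, 13, 16, 18, 21, 28}


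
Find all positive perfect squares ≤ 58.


Checking each candidate:
Condition: positive perfect squares ≤ 58
Result = {1, 4, 9, 16, 25, 36, 49}

{1, 4, 9, 16, 25, 36, 49}


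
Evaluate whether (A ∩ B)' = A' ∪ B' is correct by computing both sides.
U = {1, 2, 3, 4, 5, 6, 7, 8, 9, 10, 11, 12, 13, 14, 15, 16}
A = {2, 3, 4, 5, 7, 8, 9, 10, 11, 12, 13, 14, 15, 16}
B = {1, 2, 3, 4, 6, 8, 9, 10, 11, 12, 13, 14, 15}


LHS: A ∩ B = {2, 3, 4, 8, 9, 10, 11, 12, 13, 14, 15}
(A ∩ B)' = U \ (A ∩ B) = {1, 5, 6, 7, 16}
A' = {1, 6}, B' = {5, 7, 16}
Claimed RHS: A' ∪ B' = {1, 5, 6, 7, 16}
Identity is VALID: LHS = RHS = {1, 5, 6, 7, 16} ✓

Identity is valid. (A ∩ B)' = A' ∪ B' = {1, 5, 6, 7, 16}


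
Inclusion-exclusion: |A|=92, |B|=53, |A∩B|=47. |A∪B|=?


|A ∪ B| = |A| + |B| - |A ∩ B|
= 92 + 53 - 47
= 98

|A ∪ B| = 98


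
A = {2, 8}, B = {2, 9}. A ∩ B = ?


A ∩ B = elements in both A and B
A = {2, 8}
B = {2, 9}
A ∩ B = {2}

A ∩ B = {2}


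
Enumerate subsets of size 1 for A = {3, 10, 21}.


|A| = 3, so A has C(3,1) = 3 subsets of size 1.
Enumerate by choosing 1 elements from A at a time:
{3}, {10}, {21}

1-element subsets (3 total): {3}, {10}, {21}


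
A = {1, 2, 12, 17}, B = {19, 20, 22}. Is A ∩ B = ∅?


Disjoint means A ∩ B = ∅.
A ∩ B = ∅
A ∩ B = ∅, so A and B are disjoint.

Yes, A and B are disjoint


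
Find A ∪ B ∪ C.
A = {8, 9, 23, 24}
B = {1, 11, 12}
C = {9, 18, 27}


A ∪ B = {1, 8, 9, 11, 12, 23, 24}
(A ∪ B) ∪ C = {1, 8, 9, 11, 12, 18, 23, 24, 27}

A ∪ B ∪ C = {1, 8, 9, 11, 12, 18, 23, 24, 27}


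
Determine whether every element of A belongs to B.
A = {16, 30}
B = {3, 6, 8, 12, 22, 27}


A ⊆ B means every element of A is in B.
Elements in A not in B: {16, 30}
So A ⊄ B.

No, A ⊄ B


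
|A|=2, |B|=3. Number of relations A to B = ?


A relation from A to B is any subset of A × B.
|A × B| = 2 × 3 = 6
# relations = 2^|A × B| = 2^6 = 64

Number of relations = 64


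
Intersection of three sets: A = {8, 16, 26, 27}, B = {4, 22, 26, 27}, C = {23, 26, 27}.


A ∩ B = {26, 27}
(A ∩ B) ∩ C = {26, 27}

A ∩ B ∩ C = {26, 27}


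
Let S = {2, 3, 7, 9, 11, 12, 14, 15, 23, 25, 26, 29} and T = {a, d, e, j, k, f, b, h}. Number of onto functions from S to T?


n = |S| = 12, k = |T| = 8. Surjections via inclusion-exclusion:
S(n,k) = Σ(-1)^i × C(k,i) × (k-i)^n, i=0 to k
i=0: (-1)^0×C(8,0)×8^12 = 68719476736
i=1: (-1)^1×C(8,1)×7^12 = -110730297608
i=2: (-1)^2×C(8,2)×6^12 = 60949905408
i=3: (-1)^3×C(8,3)×5^12 = -13671875000
i=4: (-1)^4×C(8,4)×4^12 = 1174405120
i=5: (-1)^5×C(8,5)×3^12 = -29760696
i=6: (-1)^6×C(8,6)×2^12 = 114688
i=7: (-1)^7×C(8,7)×1^12 = -8
i=8: (-1)^8×C(8,8)×0^12 = 0
Total = 6411968640

Number of surjections = 6411968640


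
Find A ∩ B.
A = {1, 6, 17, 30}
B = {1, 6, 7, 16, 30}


A ∩ B = elements in both A and B
A = {1, 6, 17, 30}
B = {1, 6, 7, 16, 30}
A ∩ B = {1, 6, 30}

A ∩ B = {1, 6, 30}


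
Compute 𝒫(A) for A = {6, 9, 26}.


|A| = 3, so |P(A)| = 2^3 = 8
Enumerate subsets by cardinality (0 to 3):
∅, {6}, {9}, {26}, {6, 9}, {6, 26}, {9, 26}, {6, 9, 26}

P(A) has 8 subsets: ∅, {6}, {9}, {26}, {6, 9}, {6, 26}, {9, 26}, {6, 9, 26}


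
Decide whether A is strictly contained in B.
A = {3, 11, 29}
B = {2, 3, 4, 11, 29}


A ⊂ B requires: A ⊆ B AND A ≠ B.
A ⊆ B? Yes
A = B? No
A ⊂ B: Yes (A is a proper subset of B)

Yes, A ⊂ B


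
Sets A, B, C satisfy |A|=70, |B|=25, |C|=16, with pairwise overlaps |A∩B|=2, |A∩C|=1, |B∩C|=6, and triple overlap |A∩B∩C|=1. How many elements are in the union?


|A∪B∪C| = |A|+|B|+|C| - |A∩B|-|A∩C|-|B∩C| + |A∩B∩C|
= 70+25+16 - 2-1-6 + 1
= 111 - 9 + 1
= 103

|A ∪ B ∪ C| = 103


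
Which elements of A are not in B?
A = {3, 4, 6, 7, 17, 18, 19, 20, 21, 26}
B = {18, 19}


A \ B = elements in A but not in B
A = {3, 4, 6, 7, 17, 18, 19, 20, 21, 26}
B = {18, 19}
Remove from A any elements in B
A \ B = {3, 4, 6, 7, 17, 20, 21, 26}

A \ B = {3, 4, 6, 7, 17, 20, 21, 26}


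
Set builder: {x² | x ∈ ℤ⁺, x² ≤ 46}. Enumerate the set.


Checking each candidate:
Condition: positive perfect squares ≤ 46
Result = {1, 4, 9, 16, 25, 36}

{1, 4, 9, 16, 25, 36}


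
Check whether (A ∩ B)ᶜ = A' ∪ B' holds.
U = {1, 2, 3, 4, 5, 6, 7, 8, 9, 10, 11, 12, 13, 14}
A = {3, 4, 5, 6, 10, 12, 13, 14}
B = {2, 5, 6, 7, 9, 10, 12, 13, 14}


LHS: A ∩ B = {5, 6, 10, 12, 13, 14}
(A ∩ B)' = U \ (A ∩ B) = {1, 2, 3, 4, 7, 8, 9, 11}
A' = {1, 2, 7, 8, 9, 11}, B' = {1, 3, 4, 8, 11}
Claimed RHS: A' ∪ B' = {1, 2, 3, 4, 7, 8, 9, 11}
Identity is VALID: LHS = RHS = {1, 2, 3, 4, 7, 8, 9, 11} ✓

Identity is valid. (A ∩ B)' = A' ∪ B' = {1, 2, 3, 4, 7, 8, 9, 11}


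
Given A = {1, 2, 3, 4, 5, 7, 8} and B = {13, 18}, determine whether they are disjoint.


Disjoint means A ∩ B = ∅.
A ∩ B = ∅
A ∩ B = ∅, so A and B are disjoint.

Yes, A and B are disjoint


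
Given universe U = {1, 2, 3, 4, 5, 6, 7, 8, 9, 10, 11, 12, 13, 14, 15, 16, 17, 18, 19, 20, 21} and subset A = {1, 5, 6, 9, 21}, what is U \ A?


Aᶜ = U \ A = elements in U but not in A
U = {1, 2, 3, 4, 5, 6, 7, 8, 9, 10, 11, 12, 13, 14, 15, 16, 17, 18, 19, 20, 21}
A = {1, 5, 6, 9, 21}
Aᶜ = {2, 3, 4, 7, 8, 10, 11, 12, 13, 14, 15, 16, 17, 18, 19, 20}

Aᶜ = {2, 3, 4, 7, 8, 10, 11, 12, 13, 14, 15, 16, 17, 18, 19, 20}


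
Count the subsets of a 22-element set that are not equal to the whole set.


Total subsets = 2^n = 2^22 = 4194304
Proper subsets exclude the set itself: 2^n - 1
= 4194304 - 1
= 4194303

Number of proper subsets = 4194303


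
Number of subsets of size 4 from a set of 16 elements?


C(n,k) = n! / (k!(n-k)!)
C(16,4) = 16! / (4!12!)
= 1820

C(16,4) = 1820


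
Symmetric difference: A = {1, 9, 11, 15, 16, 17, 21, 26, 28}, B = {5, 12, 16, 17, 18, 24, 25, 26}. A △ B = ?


A △ B = (A \ B) ∪ (B \ A) = elements in exactly one of A or B
A \ B = {1, 9, 11, 15, 21, 28}
B \ A = {5, 12, 18, 24, 25}
A △ B = {1, 5, 9, 11, 12, 15, 18, 21, 24, 25, 28}

A △ B = {1, 5, 9, 11, 12, 15, 18, 21, 24, 25, 28}


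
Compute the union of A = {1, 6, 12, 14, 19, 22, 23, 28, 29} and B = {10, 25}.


A ∪ B = all elements in A or B (or both)
A = {1, 6, 12, 14, 19, 22, 23, 28, 29}
B = {10, 25}
A ∪ B = {1, 6, 10, 12, 14, 19, 22, 23, 25, 28, 29}

A ∪ B = {1, 6, 10, 12, 14, 19, 22, 23, 25, 28, 29}


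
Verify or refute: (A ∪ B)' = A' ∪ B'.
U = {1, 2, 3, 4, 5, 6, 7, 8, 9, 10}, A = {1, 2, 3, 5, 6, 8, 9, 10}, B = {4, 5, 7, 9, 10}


LHS: A ∪ B = {1, 2, 3, 4, 5, 6, 7, 8, 9, 10}
(A ∪ B)' = U \ (A ∪ B) = ∅
A' = {4, 7}, B' = {1, 2, 3, 6, 8}
Claimed RHS: A' ∪ B' = {1, 2, 3, 4, 6, 7, 8}
Identity is INVALID: LHS = ∅ but the RHS claimed here equals {1, 2, 3, 4, 6, 7, 8}. The correct form is (A ∪ B)' = A' ∩ B'.

Identity is invalid: (A ∪ B)' = ∅ but A' ∪ B' = {1, 2, 3, 4, 6, 7, 8}. The correct De Morgan law is (A ∪ B)' = A' ∩ B'.


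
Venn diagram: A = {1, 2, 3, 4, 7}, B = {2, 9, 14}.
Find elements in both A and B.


A = {1, 2, 3, 4, 7}
B = {2, 9, 14}
Region: in both A and B
Elements: {2}

Elements in both A and B: {2}


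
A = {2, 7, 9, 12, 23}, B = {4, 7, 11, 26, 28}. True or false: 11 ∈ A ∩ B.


A = {2, 7, 9, 12, 23}, B = {4, 7, 11, 26, 28}
A ∩ B = elements in both A and B
A ∩ B = {7}
Checking if 11 ∈ A ∩ B
11 is not in A ∩ B → False

11 ∉ A ∩ B


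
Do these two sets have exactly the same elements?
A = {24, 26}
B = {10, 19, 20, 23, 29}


Two sets are equal iff they have exactly the same elements.
A = {24, 26}
B = {10, 19, 20, 23, 29}
Differences: {10, 19, 20, 23, 24, 26, 29}
A ≠ B

No, A ≠ B


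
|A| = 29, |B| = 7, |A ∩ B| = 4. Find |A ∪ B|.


|A ∪ B| = |A| + |B| - |A ∩ B|
= 29 + 7 - 4
= 32

|A ∪ B| = 32


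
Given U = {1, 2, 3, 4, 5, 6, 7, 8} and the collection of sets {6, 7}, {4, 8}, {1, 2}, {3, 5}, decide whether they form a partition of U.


A partition requires: (1) non-empty parts, (2) pairwise disjoint, (3) union = U
Parts: {6, 7}, {4, 8}, {1, 2}, {3, 5}
Union of parts: {1, 2, 3, 4, 5, 6, 7, 8}
U = {1, 2, 3, 4, 5, 6, 7, 8}
All non-empty? True
Pairwise disjoint? True
Covers U? True

Yes, valid partition


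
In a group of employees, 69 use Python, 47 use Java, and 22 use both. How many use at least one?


|A ∪ B| = |A| + |B| - |A ∩ B|
= 69 + 47 - 22
= 94

|A ∪ B| = 94


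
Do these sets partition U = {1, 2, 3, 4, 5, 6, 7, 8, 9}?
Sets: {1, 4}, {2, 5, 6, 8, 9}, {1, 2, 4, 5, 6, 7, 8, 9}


A partition requires: (1) non-empty parts, (2) pairwise disjoint, (3) union = U
Parts: {1, 4}, {2, 5, 6, 8, 9}, {1, 2, 4, 5, 6, 7, 8, 9}
Union of parts: {1, 2, 4, 5, 6, 7, 8, 9}
U = {1, 2, 3, 4, 5, 6, 7, 8, 9}
All non-empty? True
Pairwise disjoint? False
Covers U? False

No, not a valid partition


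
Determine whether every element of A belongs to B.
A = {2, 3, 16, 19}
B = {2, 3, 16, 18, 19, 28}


A ⊆ B means every element of A is in B.
All elements of A are in B.
So A ⊆ B.

Yes, A ⊆ B


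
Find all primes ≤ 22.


Checking each candidate:
Condition: primes ≤ 22
Result = {2, 3, 5, 7, 11, 13, 17, 19}

{2, 3, 5, 7, 11, 13, 17, 19}


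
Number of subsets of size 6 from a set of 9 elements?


C(n,k) = n! / (k!(n-k)!)
C(9,6) = 9! / (6!3!)
= 84

C(9,6) = 84


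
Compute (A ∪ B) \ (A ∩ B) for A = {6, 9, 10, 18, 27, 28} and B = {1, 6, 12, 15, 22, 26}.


A △ B = (A \ B) ∪ (B \ A) = elements in exactly one of A or B
A \ B = {9, 10, 18, 27, 28}
B \ A = {1, 12, 15, 22, 26}
A △ B = {1, 9, 10, 12, 15, 18, 22, 26, 27, 28}

A △ B = {1, 9, 10, 12, 15, 18, 22, 26, 27, 28}


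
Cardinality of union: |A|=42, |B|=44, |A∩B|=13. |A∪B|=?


|A ∪ B| = |A| + |B| - |A ∩ B|
= 42 + 44 - 13
= 73

|A ∪ B| = 73


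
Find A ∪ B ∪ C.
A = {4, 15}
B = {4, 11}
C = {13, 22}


A ∪ B = {4, 11, 15}
(A ∪ B) ∪ C = {4, 11, 13, 15, 22}

A ∪ B ∪ C = {4, 11, 13, 15, 22}


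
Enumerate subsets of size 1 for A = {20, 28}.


|A| = 2, so A has C(2,1) = 2 subsets of size 1.
Enumerate by choosing 1 elements from A at a time:
{20}, {28}

1-element subsets (2 total): {20}, {28}


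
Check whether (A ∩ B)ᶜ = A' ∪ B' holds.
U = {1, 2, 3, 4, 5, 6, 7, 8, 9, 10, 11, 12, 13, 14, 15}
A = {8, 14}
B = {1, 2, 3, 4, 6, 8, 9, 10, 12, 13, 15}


LHS: A ∩ B = {8}
(A ∩ B)' = U \ (A ∩ B) = {1, 2, 3, 4, 5, 6, 7, 9, 10, 11, 12, 13, 14, 15}
A' = {1, 2, 3, 4, 5, 6, 7, 9, 10, 11, 12, 13, 15}, B' = {5, 7, 11, 14}
Claimed RHS: A' ∪ B' = {1, 2, 3, 4, 5, 6, 7, 9, 10, 11, 12, 13, 14, 15}
Identity is VALID: LHS = RHS = {1, 2, 3, 4, 5, 6, 7, 9, 10, 11, 12, 13, 14, 15} ✓

Identity is valid. (A ∩ B)' = A' ∪ B' = {1, 2, 3, 4, 5, 6, 7, 9, 10, 11, 12, 13, 14, 15}


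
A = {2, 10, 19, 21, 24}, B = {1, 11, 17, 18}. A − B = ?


A \ B = elements in A but not in B
A = {2, 10, 19, 21, 24}
B = {1, 11, 17, 18}
Remove from A any elements in B
A \ B = {2, 10, 19, 21, 24}

A \ B = {2, 10, 19, 21, 24}


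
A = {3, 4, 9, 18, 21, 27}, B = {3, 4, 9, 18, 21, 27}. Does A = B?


Two sets are equal iff they have exactly the same elements.
A = {3, 4, 9, 18, 21, 27}
B = {3, 4, 9, 18, 21, 27}
Same elements → A = B

Yes, A = B


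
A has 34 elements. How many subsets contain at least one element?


Total subsets = 2^n = 2^34 = 17179869184
Non-empty subsets exclude the empty set: 2^n - 1
= 17179869184 - 1
= 17179869183

Number of non-empty subsets = 17179869183


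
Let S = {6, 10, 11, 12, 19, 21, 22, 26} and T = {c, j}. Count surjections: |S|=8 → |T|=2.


n = |S| = 8, k = |T| = 2. Surjections via inclusion-exclusion:
S(n,k) = Σ(-1)^i × C(k,i) × (k-i)^n, i=0 to k
i=0: (-1)^0×C(2,0)×2^8 = 256
i=1: (-1)^1×C(2,1)×1^8 = -2
i=2: (-1)^2×C(2,2)×0^8 = 0
Total = 254

Number of surjections = 254


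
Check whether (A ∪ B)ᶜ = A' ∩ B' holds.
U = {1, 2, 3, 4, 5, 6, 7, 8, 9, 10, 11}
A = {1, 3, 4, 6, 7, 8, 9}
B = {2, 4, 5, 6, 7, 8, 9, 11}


LHS: A ∪ B = {1, 2, 3, 4, 5, 6, 7, 8, 9, 11}
(A ∪ B)' = U \ (A ∪ B) = {10}
A' = {2, 5, 10, 11}, B' = {1, 3, 10}
Claimed RHS: A' ∩ B' = {10}
Identity is VALID: LHS = RHS = {10} ✓

Identity is valid. (A ∪ B)' = A' ∩ B' = {10}


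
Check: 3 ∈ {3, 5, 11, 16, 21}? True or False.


A = {3, 5, 11, 16, 21}
Checking if 3 is in A
3 is in A → True

3 ∈ A


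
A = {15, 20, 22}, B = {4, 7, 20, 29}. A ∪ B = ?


A ∪ B = all elements in A or B (or both)
A = {15, 20, 22}
B = {4, 7, 20, 29}
A ∪ B = {4, 7, 15, 20, 22, 29}

A ∪ B = {4, 7, 15, 20, 22, 29}


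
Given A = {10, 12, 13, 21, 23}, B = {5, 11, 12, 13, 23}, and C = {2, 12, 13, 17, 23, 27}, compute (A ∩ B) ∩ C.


A ∩ B = {12, 13, 23}
(A ∩ B) ∩ C = {12, 13, 23}

A ∩ B ∩ C = {12, 13, 23}
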